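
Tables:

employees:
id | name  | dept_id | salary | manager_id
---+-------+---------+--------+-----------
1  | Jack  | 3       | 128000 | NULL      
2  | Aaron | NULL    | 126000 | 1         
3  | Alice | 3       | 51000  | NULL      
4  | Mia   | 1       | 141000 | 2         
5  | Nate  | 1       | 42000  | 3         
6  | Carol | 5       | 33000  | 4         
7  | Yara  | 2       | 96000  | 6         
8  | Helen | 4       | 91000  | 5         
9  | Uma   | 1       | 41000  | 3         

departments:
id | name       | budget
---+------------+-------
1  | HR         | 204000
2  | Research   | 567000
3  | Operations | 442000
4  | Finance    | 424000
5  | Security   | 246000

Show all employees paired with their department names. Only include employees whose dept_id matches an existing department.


INNER JOIN keeps only employees rows whose dept_id matches an id in departments. Walk through each employee:
  - employee 1 (Jack): dept_id=3 -> matches Operations
  - employee 2 (Aaron): dept_id=NULL, no match -> dropped
  - employee 3 (Alice): dept_id=3 -> matches Operations
  - employee 4 (Mia): dept_id=1 -> matches HR
  - employee 5 (Nate): dept_id=1 -> matches HR
  - employee 6 (Carol): dept_id=5 -> matches Security
  - employee 7 (Yara): dept_id=2 -> matches Research
  - employee 8 (Helen): dept_id=4 -> matches Finance
  - employee 9 (Uma): dept_id=1 -> matches HR
So 1 of 9 rows is dropped.

SQL:
SELECT a.name, b.name AS department
FROM employees a
INNER JOIN departments b ON a.dept_id = b.id

Result:
name  | department
------+-----------
Jack  | Operations
Alice | Operations
Mia   | HR        
Nate  | HR        
Carol | Security  
Yara  | Research  
Helen | Finance   
Uma   | HR        


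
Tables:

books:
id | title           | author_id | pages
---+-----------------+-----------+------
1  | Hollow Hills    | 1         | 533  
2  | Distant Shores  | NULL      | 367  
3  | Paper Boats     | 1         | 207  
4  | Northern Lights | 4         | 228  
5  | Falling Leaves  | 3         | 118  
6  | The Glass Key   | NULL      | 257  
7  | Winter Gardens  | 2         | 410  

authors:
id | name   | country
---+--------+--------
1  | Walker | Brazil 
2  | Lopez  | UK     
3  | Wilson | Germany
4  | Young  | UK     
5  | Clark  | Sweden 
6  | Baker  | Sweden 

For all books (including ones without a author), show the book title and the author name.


LEFT JOIN keeps every row from books (the left table); where author_id has no match in authors, the author columns become NULL. Walk through each book:
  - book 1 (Hollow Hills): author_id=1 -> matches Walker
  - book 2 (Distant Shores): author_id=NULL, no match -> kept with NULL
  - book 3 (Paper Boats): author_id=1 -> matches Walker
  - book 4 (Northern Lights): author_id=4 -> matches Young
  - book 5 (Falling Leaves): author_id=3 -> matches Wilson
  - book 6 (The Glass Key): author_id=NULL, no match -> kept with NULL
  - book 7 (Winter Gardens): author_id=2 -> matches Lopez
All 7 rows appear; 2 have NULL author.

SQL:
SELECT a.title, b.name AS author
FROM books a
LEFT JOIN authors b ON a.author_id = b.id

Result:
title           | author
----------------+-------
Hollow Hills    | Walker
Distant Shores  | NULL  
Paper Boats     | Walker
Northern Lights | Young 
Falling Leaves  | Wilson
The Glass Key   | NULL  
Winter Gardens  | Lopez 


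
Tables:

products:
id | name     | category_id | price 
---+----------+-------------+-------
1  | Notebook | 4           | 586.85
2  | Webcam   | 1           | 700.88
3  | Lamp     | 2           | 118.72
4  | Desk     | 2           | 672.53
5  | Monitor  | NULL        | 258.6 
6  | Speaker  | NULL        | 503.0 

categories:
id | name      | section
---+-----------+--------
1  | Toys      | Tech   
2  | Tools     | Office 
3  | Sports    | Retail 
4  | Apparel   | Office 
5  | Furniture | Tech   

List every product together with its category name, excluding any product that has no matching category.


INNER JOIN keeps only products rows whose category_id matches an id in categories. Walk through each product:
  - product 1 (Notebook): category_id=4 -> matches Apparel
  - product 2 (Webcam): category_id=1 -> matches Toys
  - product 3 (Lamp): category_id=2 -> matches Tools
  - product 4 (Desk): category_id=2 -> matches Tools
  - product 5 (Monitor): category_id=NULL, no match -> dropped
  - product 6 (Speaker): category_id=NULL, no match -> dropped
So 2 of 6 rows are dropped.

SQL:
SELECT a.name, b.name AS category
FROM products a
INNER JOIN categories b ON a.category_id = b.id

Result:
name     | category
---------+---------
Notebook | Apparel 
Webcam   | Toys    
Lamp     | Tools   
Desk     | Tools   


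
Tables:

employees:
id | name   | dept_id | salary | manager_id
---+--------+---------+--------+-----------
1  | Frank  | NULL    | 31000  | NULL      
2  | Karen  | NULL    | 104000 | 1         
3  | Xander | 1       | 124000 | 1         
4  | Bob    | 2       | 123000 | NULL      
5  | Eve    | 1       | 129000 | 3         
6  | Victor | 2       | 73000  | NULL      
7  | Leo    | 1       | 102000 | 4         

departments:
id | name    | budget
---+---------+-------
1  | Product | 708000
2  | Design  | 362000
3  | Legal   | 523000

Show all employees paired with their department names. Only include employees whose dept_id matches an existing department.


INNER JOIN keeps only employees rows whose dept_id matches an id in departments. Walk through each employee:
  - employee 1 (Frank): dept_id=NULL, no match -> dropped
  - employee 2 (Karen): dept_id=NULL, no match -> dropped
  - employee 3 (Xander): dept_id=1 -> matches Product
  - employee 4 (Bob): dept_id=2 -> matches Design
  - employee 5 (Eve): dept_id=1 -> matches Product
  - employee 6 (Victor): dept_id=2 -> matches Design
  - employee 7 (Leo): dept_id=1 -> matches Product
So 2 of 7 rows are dropped.

SQL:
SELECT a.name, b.name AS department
FROM employees a
INNER JOIN departments b ON a.dept_id = b.id

Result:
name   | department
-------+-----------
Xander | Product   
Bob    | Design    
Eve    | Product   
Victor | Design    
Leo    | Product   


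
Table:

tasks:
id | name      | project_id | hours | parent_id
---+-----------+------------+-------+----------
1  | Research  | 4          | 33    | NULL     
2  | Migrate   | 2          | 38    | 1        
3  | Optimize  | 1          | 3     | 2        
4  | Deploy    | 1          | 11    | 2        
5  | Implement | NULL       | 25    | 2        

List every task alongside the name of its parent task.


This is a self-join: tasks is joined to a second copy of itself, matching each row's parent_id to another row's id. Use LEFT JOIN so rows with parent_id=NULL are kept.
  - task 1 (Research): parent_id=NULL -> NULL
  - task 2 (Migrate): parent_id=1 -> Research
  - task 3 (Optimize): parent_id=2 -> Migrate
  - task 4 (Deploy): parent_id=2 -> Migrate
  - task 5 (Implement): parent_id=2 -> Migrate

SQL:
SELECT a.name AS item, b.name AS parent
FROM tasks a
LEFT JOIN tasks b ON a.parent_id = b.id

Result:
item      | parent  
----------+---------
Research  | NULL    
Migrate   | Research
Optimize  | Migrate 
Deploy    | Migrate 
Implement | Migrate 


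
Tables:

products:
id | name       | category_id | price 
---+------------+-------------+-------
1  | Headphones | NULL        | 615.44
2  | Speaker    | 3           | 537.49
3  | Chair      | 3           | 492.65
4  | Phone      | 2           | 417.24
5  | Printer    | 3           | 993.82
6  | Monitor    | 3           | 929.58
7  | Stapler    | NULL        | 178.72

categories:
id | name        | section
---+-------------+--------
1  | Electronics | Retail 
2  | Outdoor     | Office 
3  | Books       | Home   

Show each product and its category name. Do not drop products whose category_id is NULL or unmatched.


LEFT JOIN keeps every row from products (the left table); where category_id has no match in categories, the category columns become NULL. Walk through each product:
  - product 1 (Headphones): category_id=NULL, no match -> kept with NULL
  - product 2 (Speaker): category_id=3 -> matches Books
  - product 3 (Chair): category_id=3 -> matches Books
  - product 4 (Phone): category_id=2 -> matches Outdoor
  - product 5 (Printer): category_id=3 -> matches Books
  - product 6 (Monitor): category_id=3 -> matches Books
  - product 7 (Stapler): category_id=NULL, no match -> kept with NULL
All 7 rows appear; 2 have NULL category.

SQL:
SELECT a.name, b.name AS category
FROM products a
LEFT JOIN categories b ON a.category_id = b.id

Result:
name       | category
-----------+---------
Headphones | NULL    
Speaker    | Books   
Chair      | Books   
Phone      | Outdoor 
Printer    | Books   
Monitor    | Books   
Stapler    | NULL    


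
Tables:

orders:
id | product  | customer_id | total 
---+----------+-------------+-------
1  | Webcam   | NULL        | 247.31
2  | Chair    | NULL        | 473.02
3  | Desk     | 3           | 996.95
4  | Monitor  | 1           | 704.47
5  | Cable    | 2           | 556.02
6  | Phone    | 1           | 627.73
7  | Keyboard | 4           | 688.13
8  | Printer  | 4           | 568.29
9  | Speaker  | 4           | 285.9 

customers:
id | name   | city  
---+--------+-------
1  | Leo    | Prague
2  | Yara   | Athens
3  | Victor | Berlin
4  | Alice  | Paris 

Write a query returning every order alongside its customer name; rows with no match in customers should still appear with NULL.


LEFT JOIN keeps every row from orders (the left table); where customer_id has no match in customers, the customer columns become NULL. Walk through each order:
  - order 1 (Webcam): customer_id=NULL, no match -> kept with NULL
  - order 2 (Chair): customer_id=NULL, no match -> kept with NULL
  - order 3 (Desk): customer_id=3 -> matches Victor
  - order 4 (Monitor): customer_id=1 -> matches Leo
  - order 5 (Cable): customer_id=2 -> matches Yara
  - order 6 (Phone): customer_id=1 -> matches Leo
  - order 7 (Keyboard): customer_id=4 -> matches Alice
  - order 8 (Printer): customer_id=4 -> matches Alice
  - order 9 (Speaker): customer_id=4 -> matches Alice
All 9 rows appear; 2 have NULL customer.

SQL:
SELECT a.product, b.name AS customer
FROM orders a
LEFT JOIN customers b ON a.customer_id = b.id

Result:
product  | customer
---------+---------
Webcam   | NULL    
Chair    | NULL    
Desk     | Victor  
Monitor  | Leo     
Cable    | Yara    
Phone    | Leo     
Keyboard | Alice   
Printer  | Alice   
Speaker  | Alice   


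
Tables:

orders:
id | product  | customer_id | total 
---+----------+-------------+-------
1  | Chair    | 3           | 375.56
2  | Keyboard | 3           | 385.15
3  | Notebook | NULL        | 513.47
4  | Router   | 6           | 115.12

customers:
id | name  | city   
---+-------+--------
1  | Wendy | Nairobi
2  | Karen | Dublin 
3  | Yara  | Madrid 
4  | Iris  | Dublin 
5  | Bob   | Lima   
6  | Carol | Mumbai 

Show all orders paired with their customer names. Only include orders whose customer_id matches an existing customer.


INNER JOIN keeps only orders rows whose customer_id matches an id in customers. Walk through each order:
  - order 1 (Chair): customer_id=3 -> matches Yara
  - order 2 (Keyboard): customer_id=3 -> matches Yara
  - order 3 (Notebook): customer_id=NULL, no match -> dropped
  - order 4 (Router): customer_id=6 -> matches Carol
So 1 of 4 rows is dropped.

SQL:
SELECT a.product, b.name AS customer
FROM orders a
INNER JOIN customers b ON a.customer_id = b.id

Result:
product  | customer
---------+---------
Chair    | Yara    
Keyboard | Yara    
Router   | Carol   


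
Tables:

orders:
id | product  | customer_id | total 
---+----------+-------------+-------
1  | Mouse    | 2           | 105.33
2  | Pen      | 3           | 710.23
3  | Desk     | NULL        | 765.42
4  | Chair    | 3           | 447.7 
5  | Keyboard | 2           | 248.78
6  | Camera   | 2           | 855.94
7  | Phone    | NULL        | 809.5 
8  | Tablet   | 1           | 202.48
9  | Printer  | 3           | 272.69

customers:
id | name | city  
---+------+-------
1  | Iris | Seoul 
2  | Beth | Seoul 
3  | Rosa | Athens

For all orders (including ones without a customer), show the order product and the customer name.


LEFT JOIN keeps every row from orders (the left table); where customer_id has no match in customers, the customer columns become NULL. Walk through each order:
  - order 1 (Mouse): customer_id=2 -> matches Beth
  - order 2 (Pen): customer_id=3 -> matches Rosa
  - order 3 (Desk): customer_id=NULL, no match -> kept with NULL
  - order 4 (Chair): customer_id=3 -> matches Rosa
  - order 5 (Keyboard): customer_id=2 -> matches Beth
  - order 6 (Camera): customer_id=2 -> matches Beth
  - order 7 (Phone): customer_id=NULL, no match -> kept with NULL
  - order 8 (Tablet): customer_id=1 -> matches Iris
  - order 9 (Printer): customer_id=3 -> matches Rosa
All 9 rows appear; 2 have NULL customer.

SQL:
SELECT a.product, b.name AS customer
FROM orders a
LEFT JOIN customers b ON a.customer_id = b.id

Result:
product  | customer
---------+---------
Mouse    | Beth    
Pen      | Rosa    
Desk     | NULL    
Chair    | Rosa    
Keyboard | Beth    
Camera   | Beth    
Phone    | NULL    
Tablet   | Iris    
Printer  | Rosa    


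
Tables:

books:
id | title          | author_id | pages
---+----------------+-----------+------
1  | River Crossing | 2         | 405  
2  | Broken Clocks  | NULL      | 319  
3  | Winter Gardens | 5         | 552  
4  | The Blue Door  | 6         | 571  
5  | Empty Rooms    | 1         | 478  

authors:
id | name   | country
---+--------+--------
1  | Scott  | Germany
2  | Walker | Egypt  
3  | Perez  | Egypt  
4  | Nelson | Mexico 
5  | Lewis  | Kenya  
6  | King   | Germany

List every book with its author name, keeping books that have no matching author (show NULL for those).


LEFT JOIN keeps every row from books (the left table); where author_id has no match in authors, the author columns become NULL. Walk through each book:
  - book 1 (River Crossing): author_id=2 -> matches Walker
  - book 2 (Broken Clocks): author_id=NULL, no match -> kept with NULL
  - book 3 (Winter Gardens): author_id=5 -> matches Lewis
  - book 4 (The Blue Door): author_id=6 -> matches King
  - book 5 (Empty Rooms): author_id=1 -> matches Scott
All 5 rows appear; 1 has NULL author.

SQL:
SELECT a.title, b.name AS author
FROM books a
LEFT JOIN authors b ON a.author_id = b.id

Result:
title          | author
---------------+-------
River Crossing | Walker
Broken Clocks  | NULL  
Winter Gardens | Lewis 
The Blue Door  | King  
Empty Rooms    | Scott 


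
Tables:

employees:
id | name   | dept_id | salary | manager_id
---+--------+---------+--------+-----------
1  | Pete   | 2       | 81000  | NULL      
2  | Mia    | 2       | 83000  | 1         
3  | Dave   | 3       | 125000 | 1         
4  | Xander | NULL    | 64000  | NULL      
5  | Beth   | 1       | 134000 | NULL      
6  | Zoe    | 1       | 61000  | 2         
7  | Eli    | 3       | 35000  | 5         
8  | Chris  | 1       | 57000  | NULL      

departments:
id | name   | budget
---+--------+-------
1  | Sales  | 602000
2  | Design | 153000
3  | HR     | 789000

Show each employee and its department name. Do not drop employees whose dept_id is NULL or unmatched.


LEFT JOIN keeps every row from employees (the left table); where dept_id has no match in departments, the department columns become NULL. Walk through each employee:
  - employee 1 (Pete): dept_id=2 -> matches Design
  - employee 2 (Mia): dept_id=2 -> matches Design
  - employee 3 (Dave): dept_id=3 -> matches HR
  - employee 4 (Xander): dept_id=NULL, no match -> kept with NULL
  - employee 5 (Beth): dept_id=1 -> matches Sales
  - employee 6 (Zoe): dept_id=1 -> matches Sales
  - employee 7 (Eli): dept_id=3 -> matches HR
  - employee 8 (Chris): dept_id=1 -> matches Sales
All 8 rows appear; 1 has NULL department.

SQL:
SELECT a.name, b.name AS department
FROM employees a
LEFT JOIN departments b ON a.dept_id = b.id

Result:
name   | department
-------+-----------
Pete   | Design    
Mia    | Design    
Dave   | HR        
Xander | NULL      
Beth   | Sales     
Zoe    | Sales     
Eli    | HR        
Chris  | Sales     


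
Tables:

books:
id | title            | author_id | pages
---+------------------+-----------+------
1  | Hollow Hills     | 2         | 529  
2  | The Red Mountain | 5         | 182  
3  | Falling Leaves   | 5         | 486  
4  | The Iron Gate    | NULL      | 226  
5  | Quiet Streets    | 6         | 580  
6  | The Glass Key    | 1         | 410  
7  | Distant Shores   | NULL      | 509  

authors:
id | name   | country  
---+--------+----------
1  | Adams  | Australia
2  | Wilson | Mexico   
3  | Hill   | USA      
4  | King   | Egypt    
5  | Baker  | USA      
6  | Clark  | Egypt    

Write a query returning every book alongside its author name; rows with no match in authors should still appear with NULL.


LEFT JOIN keeps every row from books (the left table); where author_id has no match in authors, the author columns become NULL. Walk through each book:
  - book 1 (Hollow Hills): author_id=2 -> matches Wilson
  - book 2 (The Red Mountain): author_id=5 -> matches Baker
  - book 3 (Falling Leaves): author_id=5 -> matches Baker
  - book 4 (The Iron Gate): author_id=NULL, no match -> kept with NULL
  - book 5 (Quiet Streets): author_id=6 -> matches Clark
  - book 6 (The Glass Key): author_id=1 -> matches Adams
  - book 7 (Distant Shores): author_id=NULL, no match -> kept with NULL
All 7 rows appear; 2 have NULL author.

SQL:
SELECT a.title, b.name AS author
FROM books a
LEFT JOIN authors b ON a.author_id = b.id

Result:
title            | author
-----------------+-------
Hollow Hills     | Wilson
The Red Mountain | Baker 
Falling Leaves   | Baker 
The Iron Gate    | NULL  
Quiet Streets    | Clark 
The Glass Key    | Adams 
Distant Shores   | NULL  


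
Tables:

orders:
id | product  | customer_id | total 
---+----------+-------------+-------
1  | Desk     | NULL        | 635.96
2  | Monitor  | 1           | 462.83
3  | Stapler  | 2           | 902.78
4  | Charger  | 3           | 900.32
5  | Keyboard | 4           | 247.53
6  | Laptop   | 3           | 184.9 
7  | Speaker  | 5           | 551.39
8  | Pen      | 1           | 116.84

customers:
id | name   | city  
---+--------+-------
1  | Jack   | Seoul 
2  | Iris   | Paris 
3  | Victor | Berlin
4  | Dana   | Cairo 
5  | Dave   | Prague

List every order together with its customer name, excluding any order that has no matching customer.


INNER JOIN keeps only orders rows whose customer_id matches an id in customers. Walk through each order:
  - order 1 (Desk): customer_id=NULL, no match -> dropped
  - order 2 (Monitor): customer_id=1 -> matches Jack
  - order 3 (Stapler): customer_id=2 -> matches Iris
  - order 4 (Charger): customer_id=3 -> matches Victor
  - order 5 (Keyboard): customer_id=4 -> matches Dana
  - order 6 (Laptop): customer_id=3 -> matches Victor
  - order 7 (Speaker): customer_id=5 -> matches Dave
  - order 8 (Pen): customer_id=1 -> matches Jack
So 1 of 8 rows is dropped.

SQL:
SELECT a.product, b.name AS customer
FROM orders a
INNER JOIN customers b ON a.customer_id = b.id

Result:
product  | customer
---------+---------
Monitor  | Jack    
Stapler  | Iris    
Charger  | Victor  
Keyboard | Dana    
Laptop   | Victor  
Speaker  | Dave    
Pen      | Jack    


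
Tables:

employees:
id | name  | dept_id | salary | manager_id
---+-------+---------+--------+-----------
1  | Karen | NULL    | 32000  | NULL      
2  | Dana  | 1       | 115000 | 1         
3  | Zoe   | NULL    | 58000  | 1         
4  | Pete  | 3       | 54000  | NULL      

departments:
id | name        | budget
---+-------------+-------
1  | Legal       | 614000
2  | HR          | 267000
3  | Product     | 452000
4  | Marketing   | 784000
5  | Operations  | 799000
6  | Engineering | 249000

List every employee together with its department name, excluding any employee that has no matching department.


INNER JOIN keeps only employees rows whose dept_id matches an id in departments. Walk through each employee:
  - employee 1 (Karen): dept_id=NULL, no match -> dropped
  - employee 2 (Dana): dept_id=1 -> matches Legal
  - employee 3 (Zoe): dept_id=NULL, no match -> dropped
  - employee 4 (Pete): dept_id=3 -> matches Product
So 2 of 4 rows are dropped.

SQL:
SELECT a.name, b.name AS department
FROM employees a
INNER JOIN departments b ON a.dept_id = b.id

Result:
name | department
-----+-----------
Dana | Legal     
Pete | Product   


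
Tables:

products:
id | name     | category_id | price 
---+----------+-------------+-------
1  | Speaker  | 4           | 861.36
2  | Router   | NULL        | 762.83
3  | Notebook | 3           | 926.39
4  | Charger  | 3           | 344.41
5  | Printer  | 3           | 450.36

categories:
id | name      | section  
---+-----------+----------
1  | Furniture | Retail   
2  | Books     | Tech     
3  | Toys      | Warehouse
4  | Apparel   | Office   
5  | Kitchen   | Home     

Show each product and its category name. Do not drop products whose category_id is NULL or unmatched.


LEFT JOIN keeps every row from products (the left table); where category_id has no match in categories, the category columns become NULL. Walk through each product:
  - product 1 (Speaker): category_id=4 -> matches Apparel
  - product 2 (Router): category_id=NULL, no match -> kept with NULL
  - product 3 (Notebook): category_id=3 -> matches Toys
  - product 4 (Charger): category_id=3 -> matches Toys
  - product 5 (Printer): category_id=3 -> matches Toys
All 5 rows appear; 1 has NULL category.

SQL:
SELECT a.name, b.name AS category
FROM products a
LEFT JOIN categories b ON a.category_id = b.id

Result:
name     | category
---------+---------
Speaker  | Apparel 
Router   | NULL    
Notebook | Toys    
Charger  | Toys    
Printer  | Toys    


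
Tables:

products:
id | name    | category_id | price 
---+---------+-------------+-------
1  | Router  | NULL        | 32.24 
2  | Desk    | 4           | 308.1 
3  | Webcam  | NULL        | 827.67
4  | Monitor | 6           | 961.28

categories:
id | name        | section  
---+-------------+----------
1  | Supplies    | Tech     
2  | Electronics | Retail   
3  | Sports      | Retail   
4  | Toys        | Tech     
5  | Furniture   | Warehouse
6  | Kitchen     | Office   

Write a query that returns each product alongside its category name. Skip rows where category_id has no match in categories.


INNER JOIN keeps only products rows whose category_id matches an id in categories. Walk through each product:
  - product 1 (Router): category_id=NULL, no match -> dropped
  - product 2 (Desk): category_id=4 -> matches Toys
  - product 3 (Webcam): category_id=NULL, no match -> dropped
  - product 4 (Monitor): category_id=6 -> matches Kitchen
So 2 of 4 rows are dropped.

SQL:
SELECT a.name, b.name AS category
FROM products a
INNER JOIN categories b ON a.category_id = b.id

Result:
name    | category
--------+---------
Desk    | Toys    
Monitor | Kitchen 


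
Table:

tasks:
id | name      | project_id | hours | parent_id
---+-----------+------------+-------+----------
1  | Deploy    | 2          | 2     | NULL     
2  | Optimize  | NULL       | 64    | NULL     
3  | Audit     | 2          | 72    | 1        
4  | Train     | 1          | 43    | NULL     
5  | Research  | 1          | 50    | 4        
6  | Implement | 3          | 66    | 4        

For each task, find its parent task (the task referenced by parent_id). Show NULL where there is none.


This is a self-join: tasks is joined to a second copy of itself, matching each row's parent_id to another row's id. Use LEFT JOIN so rows with parent_id=NULL are kept.
  - task 1 (Deploy): parent_id=NULL -> NULL
  - task 2 (Optimize): parent_id=NULL -> NULL
  - task 3 (Audit): parent_id=1 -> Deploy
  - task 4 (Train): parent_id=NULL -> NULL
  - task 5 (Research): parent_id=4 -> Train
  - task 6 (Implement): parent_id=4 -> Train

SQL:
SELECT a.name AS item, b.name AS parent
FROM tasks a
LEFT JOIN tasks b ON a.parent_id = b.id

Result:
item      | parent
----------+-------
Deploy    | NULL  
Optimize  | NULL  
Audit     | Deploy
Train     | NULL  
Research  | Train 
Implement | Train 


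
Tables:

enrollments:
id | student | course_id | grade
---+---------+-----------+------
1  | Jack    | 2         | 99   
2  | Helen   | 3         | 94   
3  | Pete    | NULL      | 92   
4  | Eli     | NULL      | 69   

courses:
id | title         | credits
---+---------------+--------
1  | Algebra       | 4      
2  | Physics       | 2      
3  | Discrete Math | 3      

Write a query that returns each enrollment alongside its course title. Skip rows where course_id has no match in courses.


INNER JOIN keeps only enrollments rows whose course_id matches an id in courses. Walk through each enrollment:
  - enrollment 1 (Jack): course_id=2 -> matches Physics
  - enrollment 2 (Helen): course_id=3 -> matches Discrete Math
  - enrollment 3 (Pete): course_id=NULL, no match -> dropped
  - enrollment 4 (Eli): course_id=NULL, no match -> dropped
So 2 of 4 rows are dropped.

SQL:
SELECT a.student, b.title AS course
FROM enrollments a
INNER JOIN courses b ON a.course_id = b.id

Result:
student | course       
--------+--------------
Jack    | Physics      
Helen   | Discrete Math


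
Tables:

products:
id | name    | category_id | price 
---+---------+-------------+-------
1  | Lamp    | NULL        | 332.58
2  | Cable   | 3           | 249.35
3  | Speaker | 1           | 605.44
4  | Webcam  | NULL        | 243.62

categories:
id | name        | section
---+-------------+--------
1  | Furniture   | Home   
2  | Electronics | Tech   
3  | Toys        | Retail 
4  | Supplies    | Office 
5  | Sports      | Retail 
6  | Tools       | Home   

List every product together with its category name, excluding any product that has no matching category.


INNER JOIN keeps only products rows whose category_id matches an id in categories. Walk through each product:
  - product 1 (Lamp): category_id=NULL, no match -> dropped
  - product 2 (Cable): category_id=3 -> matches Toys
  - product 3 (Speaker): category_id=1 -> matches Furniture
  - product 4 (Webcam): category_id=NULL, no match -> dropped
So 2 of 4 rows are dropped.

SQL:
SELECT a.name, b.name AS category
FROM products a
INNER JOIN categories b ON a.category_id = b.id

Result:
name    | category 
--------+----------
Cable   | Toys     
Speaker | Furniture


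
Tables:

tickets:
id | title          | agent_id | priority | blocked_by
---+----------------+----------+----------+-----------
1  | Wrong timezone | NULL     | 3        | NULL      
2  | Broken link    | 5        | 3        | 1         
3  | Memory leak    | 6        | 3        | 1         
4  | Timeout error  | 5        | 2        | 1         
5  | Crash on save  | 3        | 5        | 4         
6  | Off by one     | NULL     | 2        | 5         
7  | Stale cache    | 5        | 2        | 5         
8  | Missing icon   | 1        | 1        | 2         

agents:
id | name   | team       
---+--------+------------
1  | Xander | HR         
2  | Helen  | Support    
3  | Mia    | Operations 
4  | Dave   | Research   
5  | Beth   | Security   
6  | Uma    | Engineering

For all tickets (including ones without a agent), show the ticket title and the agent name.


LEFT JOIN keeps every row from tickets (the left table); where agent_id has no match in agents, the agent columns become NULL. Walk through each ticket:
  - ticket 1 (Wrong timezone): agent_id=NULL, no match -> kept with NULL
  - ticket 2 (Broken link): agent_id=5 -> matches Beth
  - ticket 3 (Memory leak): agent_id=6 -> matches Uma
  - ticket 4 (Timeout error): agent_id=5 -> matches Beth
  - ticket 5 (Crash on save): agent_id=3 -> matches Mia
  - ticket 6 (Off by one): agent_id=NULL, no match -> kept with NULL
  - ticket 7 (Stale cache): agent_id=5 -> matches Beth
  - ticket 8 (Missing icon): agent_id=1 -> matches Xander
All 8 rows appear; 2 have NULL agent.

SQL:
SELECT a.title, b.name AS agent
FROM tickets a
LEFT JOIN agents b ON a.agent_id = b.id

Result:
title          | agent 
---------------+-------
Wrong timezone | NULL  
Broken link    | Beth  
Memory leak    | Uma   
Timeout error  | Beth  
Crash on save  | Mia   
Off by one     | NULL  
Stale cache    | Beth  
Missing icon   | Xander


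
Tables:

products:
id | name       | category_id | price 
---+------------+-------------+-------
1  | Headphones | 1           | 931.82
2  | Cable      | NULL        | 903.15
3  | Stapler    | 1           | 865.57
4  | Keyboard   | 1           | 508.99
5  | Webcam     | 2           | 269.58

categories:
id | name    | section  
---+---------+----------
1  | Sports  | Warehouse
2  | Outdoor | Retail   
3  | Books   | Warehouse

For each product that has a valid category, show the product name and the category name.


INNER JOIN keeps only products rows whose category_id matches an id in categories. Walk through each product:
  - product 1 (Headphones): category_id=1 -> matches Sports
  - product 2 (Cable): category_id=NULL, no match -> dropped
  - product 3 (Stapler): category_id=1 -> matches Sports
  - product 4 (Keyboard): category_id=1 -> matches Sports
  - product 5 (Webcam): category_id=2 -> matches Outdoor
So 1 of 5 rows is dropped.

SQL:
SELECT a.name, b.name AS category
FROM products a
INNER JOIN categories b ON a.category_id = b.id

Result:
name       | category
-----------+---------
Headphones | Sports  
Stapler    | Sports  
Keyboard   | Sports  
Webcam     | Outdoor 


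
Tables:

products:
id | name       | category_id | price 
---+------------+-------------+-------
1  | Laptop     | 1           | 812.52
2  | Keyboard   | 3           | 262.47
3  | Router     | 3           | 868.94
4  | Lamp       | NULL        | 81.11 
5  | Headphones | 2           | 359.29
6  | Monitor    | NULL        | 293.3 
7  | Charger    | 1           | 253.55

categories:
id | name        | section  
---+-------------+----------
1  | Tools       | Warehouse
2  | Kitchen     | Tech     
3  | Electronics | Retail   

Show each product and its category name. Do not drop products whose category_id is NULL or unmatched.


LEFT JOIN keeps every row from products (the left table); where category_id has no match in categories, the category columns become NULL. Walk through each product:
  - product 1 (Laptop): category_id=1 -> matches Tools
  - product 2 (Keyboard): category_id=3 -> matches Electronics
  - product 3 (Router): category_id=3 -> matches Electronics
  - product 4 (Lamp): category_id=NULL, no match -> kept with NULL
  - product 5 (Headphones): category_id=2 -> matches Kitchen
  - product 6 (Monitor): category_id=NULL, no match -> kept with NULL
  - product 7 (Charger): category_id=1 -> matches Tools
All 7 rows appear; 2 have NULL category.

SQL:
SELECT a.name, b.name AS category
FROM products a
LEFT JOIN categories b ON a.category_id = b.id

Result:
name       | category   
-----------+------------
Laptop     | Tools      
Keyboard   | Electronics
Router     | Electronics
Lamp       | NULL       
Headphones | Kitchen    
Monitor    | NULL       
Charger    | Tools      


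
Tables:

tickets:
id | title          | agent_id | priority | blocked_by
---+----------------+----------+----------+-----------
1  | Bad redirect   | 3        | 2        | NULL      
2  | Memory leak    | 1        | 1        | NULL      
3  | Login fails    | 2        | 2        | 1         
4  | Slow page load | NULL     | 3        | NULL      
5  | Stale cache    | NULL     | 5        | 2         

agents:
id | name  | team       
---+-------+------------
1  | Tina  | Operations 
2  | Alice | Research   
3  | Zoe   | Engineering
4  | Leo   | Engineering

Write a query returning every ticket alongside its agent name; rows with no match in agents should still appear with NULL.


LEFT JOIN keeps every row from tickets (the left table); where agent_id has no match in agents, the agent columns become NULL. Walk through each ticket:
  - ticket 1 (Bad redirect): agent_id=3 -> matches Zoe
  - ticket 2 (Memory leak): agent_id=1 -> matches Tina
  - ticket 3 (Login fails): agent_id=2 -> matches Alice
  - ticket 4 (Slow page load): agent_id=NULL, no match -> kept with NULL
  - ticket 5 (Stale cache): agent_id=NULL, no match -> kept with NULL
All 5 rows appear; 2 have NULL agent.

SQL:
SELECT a.title, b.name AS agent
FROM tickets a
LEFT JOIN agents b ON a.agent_id = b.id

Result:
title          | agent
---------------+------
Bad redirect   | Zoe  
Memory leak    | Tina 
Login fails    | Alice
Slow page load | NULL 
Stale cache    | NULL 


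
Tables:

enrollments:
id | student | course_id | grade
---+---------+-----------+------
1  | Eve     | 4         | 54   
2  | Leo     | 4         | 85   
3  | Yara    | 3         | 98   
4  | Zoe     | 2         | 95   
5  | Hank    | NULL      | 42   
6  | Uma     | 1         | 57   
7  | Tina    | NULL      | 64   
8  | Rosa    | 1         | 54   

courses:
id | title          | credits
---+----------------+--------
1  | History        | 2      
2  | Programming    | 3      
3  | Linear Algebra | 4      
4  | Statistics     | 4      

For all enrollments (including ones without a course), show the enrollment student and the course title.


LEFT JOIN keeps every row from enrollments (the left table); where course_id has no match in courses, the course columns become NULL. Walk through each enrollment:
  - enrollment 1 (Eve): course_id=4 -> matches Statistics
  - enrollment 2 (Leo): course_id=4 -> matches Statistics
  - enrollment 3 (Yara): course_id=3 -> matches Linear Algebra
  - enrollment 4 (Zoe): course_id=2 -> matches Programming
  - enrollment 5 (Hank): course_id=NULL, no match -> kept with NULL
  - enrollment 6 (Uma): course_id=1 -> matches History
  - enrollment 7 (Tina): course_id=NULL, no match -> kept with NULL
  - enrollment 8 (Rosa): course_id=1 -> matches History
All 8 rows appear; 2 have NULL course.

SQL:
SELECT a.student, b.title AS course
FROM enrollments a
LEFT JOIN courses b ON a.course_id = b.id

Result:
student | course        
--------+---------------
Eve     | Statistics    
Leo     | Statistics    
Yara    | Linear Algebra
Zoe     | Programming   
Hank    | NULL          
Uma     | History       
Tina    | NULL          
Rosa    | History       


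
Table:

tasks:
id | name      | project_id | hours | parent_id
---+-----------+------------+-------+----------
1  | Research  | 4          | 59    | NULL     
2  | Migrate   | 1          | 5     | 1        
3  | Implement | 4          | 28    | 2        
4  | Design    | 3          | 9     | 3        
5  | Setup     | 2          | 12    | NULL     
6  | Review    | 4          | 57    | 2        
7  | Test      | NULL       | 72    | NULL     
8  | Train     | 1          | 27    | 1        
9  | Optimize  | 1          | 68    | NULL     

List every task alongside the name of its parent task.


This is a self-join: tasks is joined to a second copy of itself, matching each row's parent_id to another row's id. Use LEFT JOIN so rows with parent_id=NULL are kept.
  - task 1 (Research): parent_id=NULL -> NULL
  - task 2 (Migrate): parent_id=1 -> Research
  - task 3 (Implement): parent_id=2 -> Migrate
  - task 4 (Design): parent_id=3 -> Implement
  - task 5 (Setup): parent_id=NULL -> NULL
  - task 6 (Review): parent_id=2 -> Migrate
  - task 7 (Test): parent_id=NULL -> NULL
  - task 8 (Train): parent_id=1 -> Research
  - task 9 (Optimize): parent_id=NULL -> NULL

SQL:
SELECT a.name AS item, b.name AS parent
FROM tasks a
LEFT JOIN tasks b ON a.parent_id = b.id

Result:
item      | parent   
----------+----------
Research  | NULL     
Migrate   | Research 
Implement | Migrate  
Design    | Implement
Setup     | NULL     
Review    | Migrate  
Test      | NULL     
Train     | Research 
Optimize  | NULL     


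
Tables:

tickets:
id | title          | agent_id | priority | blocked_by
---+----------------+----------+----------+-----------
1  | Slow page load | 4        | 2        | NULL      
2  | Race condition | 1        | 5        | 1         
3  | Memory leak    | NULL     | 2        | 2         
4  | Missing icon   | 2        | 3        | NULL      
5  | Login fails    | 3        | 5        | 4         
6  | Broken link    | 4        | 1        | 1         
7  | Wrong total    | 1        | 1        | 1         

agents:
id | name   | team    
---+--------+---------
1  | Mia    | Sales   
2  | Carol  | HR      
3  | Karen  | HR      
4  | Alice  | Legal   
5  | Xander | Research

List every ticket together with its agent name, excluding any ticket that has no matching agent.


INNER JOIN keeps only tickets rows whose agent_id matches an id in agents. Walk through each ticket:
  - ticket 1 (Slow page load): agent_id=4 -> matches Alice
  - ticket 2 (Race condition): agent_id=1 -> matches Mia
  - ticket 3 (Memory leak): agent_id=NULL, no match -> dropped
  - ticket 4 (Missing icon): agent_id=2 -> matches Carol
  - ticket 5 (Login fails): agent_id=3 -> matches Karen
  - ticket 6 (Broken link): agent_id=4 -> matches Alice
  - ticket 7 (Wrong total): agent_id=1 -> matches Mia
So 1 of 7 rows is dropped.

SQL:
SELECT a.title, b.name AS agent
FROM tickets a
INNER JOIN agents b ON a.agent_id = b.id

Result:
title          | agent
---------------+------
Slow page load | Alice
Race condition | Mia  
Missing icon   | Carol
Login fails    | Karen
Broken link    | Alice
Wrong total    | Mia  


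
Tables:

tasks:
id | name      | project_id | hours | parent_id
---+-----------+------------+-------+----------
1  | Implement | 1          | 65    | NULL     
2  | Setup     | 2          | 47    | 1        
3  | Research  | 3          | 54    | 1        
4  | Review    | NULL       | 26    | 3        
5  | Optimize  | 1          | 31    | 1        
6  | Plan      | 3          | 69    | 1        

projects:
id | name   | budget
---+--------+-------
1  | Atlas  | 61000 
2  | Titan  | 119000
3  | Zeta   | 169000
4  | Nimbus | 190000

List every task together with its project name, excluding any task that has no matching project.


INNER JOIN keeps only tasks rows whose project_id matches an id in projects. Walk through each task:
  - task 1 (Implement): project_id=1 -> matches Atlas
  - task 2 (Setup): project_id=2 -> matches Titan
  - task 3 (Research): project_id=3 -> matches Zeta
  - task 4 (Review): project_id=NULL, no match -> dropped
  - task 5 (Optimize): project_id=1 -> matches Atlas
  - task 6 (Plan): project_id=3 -> matches Zeta
So 1 of 6 rows is dropped.

SQL:
SELECT a.name, b.name AS project
FROM tasks a
INNER JOIN projects b ON a.project_id = b.id

Result:
name      | project
----------+--------
Implement | Atlas  
Setup     | Titan  
Research  | Zeta   
Optimize  | Atlas  
Plan      | Zeta   


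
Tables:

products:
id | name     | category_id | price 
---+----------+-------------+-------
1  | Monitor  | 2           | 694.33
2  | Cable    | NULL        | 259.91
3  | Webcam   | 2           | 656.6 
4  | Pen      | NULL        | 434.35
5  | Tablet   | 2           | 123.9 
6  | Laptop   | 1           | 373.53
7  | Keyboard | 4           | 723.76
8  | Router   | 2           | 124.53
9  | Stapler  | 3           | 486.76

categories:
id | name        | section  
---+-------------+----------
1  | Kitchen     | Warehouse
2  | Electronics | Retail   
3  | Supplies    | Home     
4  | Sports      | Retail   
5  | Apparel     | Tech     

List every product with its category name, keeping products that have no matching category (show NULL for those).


LEFT JOIN keeps every row from products (the left table); where category_id has no match in categories, the category columns become NULL. Walk through each product:
  - product 1 (Monitor): category_id=2 -> matches Electronics
  - product 2 (Cable): category_id=NULL, no match -> kept with NULL
  - product 3 (Webcam): category_id=2 -> matches Electronics
  - product 4 (Pen): category_id=NULL, no match -> kept with NULL
  - product 5 (Tablet): category_id=2 -> matches Electronics
  - product 6 (Laptop): category_id=1 -> matches Kitchen
  - product 7 (Keyboard): category_id=4 -> matches Sports
  - product 8 (Router): category_id=2 -> matches Electronics
  - product 9 (Stapler): category_id=3 -> matches Supplies
All 9 rows appear; 2 have NULL category.

SQL:
SELECT a.name, b.name AS category
FROM products a
LEFT JOIN categories b ON a.category_id = b.id

Result:
name     | category   
---------+------------
Monitor  | Electronics
Cable    | NULL       
Webcam   | Electronics
Pen      | NULL       
Tablet   | Electronics
Laptop   | Kitchen    
Keyboard | Sports     
Router   | Electronics
Stapler  | Supplies   
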